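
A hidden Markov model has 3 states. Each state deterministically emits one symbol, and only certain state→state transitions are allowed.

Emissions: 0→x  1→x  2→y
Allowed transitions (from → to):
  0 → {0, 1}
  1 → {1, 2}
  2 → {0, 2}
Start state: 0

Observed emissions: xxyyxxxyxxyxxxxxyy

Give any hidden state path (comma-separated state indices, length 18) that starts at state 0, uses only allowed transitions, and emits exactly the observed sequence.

  [0] x  {0,1}  => 0  start
  [1] x  {0,1}  => 1  0->1 ok
  [2] y  {2}  => 2  1->2 ok
  [3] y  {2}  => 2  2->2 ok
  [4] x  {0,1}  => 0  2->0 ok
  [5] x  {0,1}  => 1  0->1 ok
  [6] x  {0,1}  => 1  1->1 ok
  [7] y  {2}  => 2  1->2 ok
  [8] x  {0,1}  => 0  2->0 ok
  [9] x  {0,1}  => 1  0->1 ok
  [10] y  {2}  => 2  1->2 ok
  [11] x  {0,1}  => 0  2->0 ok
  [12] x  {0,1}  => 0  0->0 ok
  [13] x  {0,1}  => 0  0->0 ok
  [14] x  {0,1}  => 0  0->0 ok
  [15] x  {0,1}  => 1  0->1 ok
  [16] y  {2}  => 2  1->2 ok
  [17] y  {2}  => 2  2->2 ok

0,1,2,2,0,1,1,2,0,1,2,0,0,0,0,1,2,2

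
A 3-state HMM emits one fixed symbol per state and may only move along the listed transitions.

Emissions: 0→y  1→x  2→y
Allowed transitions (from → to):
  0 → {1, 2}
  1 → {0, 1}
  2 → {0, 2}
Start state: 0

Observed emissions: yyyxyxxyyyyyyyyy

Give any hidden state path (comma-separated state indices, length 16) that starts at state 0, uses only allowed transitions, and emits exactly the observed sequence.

0,2,0,1,0,1,1,0,2,2,2,0,2,2,0,2

  [0] y  {0,2}  => 0  start
  [1] y  {0,2}  => 2  0->2 ok
  [2] y  {0,2}  => 0  2->0 ok
  [3] x  {1}  => 1  0->1 ok
  [4] y  {0,2}  => 0  1->0 ok
  [5] x  {1}  => 1  0->1 ok
  [6] x  {1}  => 1  1->1 ok
  [7] y  {0,2}  => 0  1->0 ok
  [8] y  {0,2}  => 2  0->2 ok
  [9] y  {0,2}  => 2  2->2 ok
  [10] y  {0,2}  => 2  2->2 ok
  [11] y  {0,2}  => 0  2->0 ok
  [12] y  {0,2}  => 2  0->2 ok
  [13] y  {0,2}  => 2  2->2 ok
  [14] y  {0,2}  => 0  2->0 ok
  [15] y  {0,2}  => 2  0->2 ok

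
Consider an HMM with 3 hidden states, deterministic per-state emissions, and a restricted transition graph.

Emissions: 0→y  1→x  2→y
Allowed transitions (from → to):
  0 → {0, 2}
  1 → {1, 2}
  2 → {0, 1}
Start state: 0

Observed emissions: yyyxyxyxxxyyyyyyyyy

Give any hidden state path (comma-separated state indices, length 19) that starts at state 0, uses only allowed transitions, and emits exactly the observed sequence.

  [0] y  {0,2}  => 0  start
  [1] y  {0,2}  => 0  0->0 ok
  [2] y  {0,2}  => 2  0->2 ok
  [3] x  {1}  => 1  2->1 ok
  [4] y  {0,2}  => 2  1->2 ok
  [5] x  {1}  => 1  2->1 ok
  [6] y  {0,2}  => 2  1->2 ok
  [7] x  {1}  => 1  2->1 ok
  [8] x  {1}  => 1  1->1 ok
  [9] x  {1}  => 1  1->1 ok
  [10] y  {0,2}  => 2  1->2 ok
  [11] y  {0,2}  => 0  2->0 ok
  [12] y  {0,2}  => 0  0->0 ok
  [13] y  {0,2}  => 0  0->0 ok
  [14] y  {0,2}  => 0  0->0 ok
  [15] y  {0,2}  => 2  0->2 ok
  [16] y  {0,2}  => 0  2->0 ok
  [17] y  {0,2}  => 2  0->2 ok
  [18] y  {0,2}  => 0  2->0 ok

0,0,2,1,2,1,2,1,1,1,2,0,0,0,0,2,0,2,0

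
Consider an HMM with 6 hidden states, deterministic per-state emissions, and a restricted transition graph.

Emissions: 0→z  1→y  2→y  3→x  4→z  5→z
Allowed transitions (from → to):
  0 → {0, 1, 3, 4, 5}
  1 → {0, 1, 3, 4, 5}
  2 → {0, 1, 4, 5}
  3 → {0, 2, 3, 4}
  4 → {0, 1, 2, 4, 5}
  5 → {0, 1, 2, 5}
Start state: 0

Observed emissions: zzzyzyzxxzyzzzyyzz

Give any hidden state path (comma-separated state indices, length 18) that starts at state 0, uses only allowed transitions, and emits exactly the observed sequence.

0,5,5,2,5,1,0,3,3,4,1,4,5,5,1,1,0,0

  [0] z  {0,4,5}  => 0  start
  [1] z  {0,4,5}  => 5  0->5 ok
  [2] z  {0,4,5}  => 5  5->5 ok
  [3] y  {1,2}  => 2  5->2 ok
  [4] z  {0,4,5}  => 5  2->5 ok
  [5] y  {1,2}  => 1  5->1 ok
  [6] z  {0,4,5}  => 0  1->0 ok
  [7] x  {3}  => 3  0->3 ok
  [8] x  {3}  => 3  3->3 ok
  [9] z  {0,4,5}  => 4  3->4 ok
  [10] y  {1,2}  => 1  4->1 ok
  [11] z  {0,4,5}  => 4  1->4 ok
  [12] z  {0,4,5}  => 5  4->5 ok
  [13] z  {0,4,5}  => 5  5->5 ok
  [14] y  {1,2}  => 1  5->1 ok
  [15] y  {1,2}  => 1  1->1 ok
  [16] z  {0,4,5}  => 0  1->0 ok
  [17] z  {0,4,5}  => 0  0->0 ok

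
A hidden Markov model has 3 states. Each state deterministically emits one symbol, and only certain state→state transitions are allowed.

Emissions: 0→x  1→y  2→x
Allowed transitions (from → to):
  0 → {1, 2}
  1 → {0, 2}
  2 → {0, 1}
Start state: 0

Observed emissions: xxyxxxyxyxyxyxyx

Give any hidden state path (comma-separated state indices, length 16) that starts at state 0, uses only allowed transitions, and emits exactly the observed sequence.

0,2,1,0,2,0,1,2,1,0,1,0,1,2,1,2

  t0 'x' -> {0,2}, take 0 (start)
  t1 'x' -> {0,2}, take 2 (0->2 ok)
  t2 'y' -> {1}, take 1 (2->1 ok)
  t3 'x' -> {0,2}, take 0 (1->0 ok)
  t4 'x' -> {0,2}, take 2 (0->2 ok)
  t5 'x' -> {0,2}, take 0 (2->0 ok)
  t6 'y' -> {1}, take 1 (0->1 ok)
  t7 'x' -> {0,2}, take 2 (1->2 ok)
  t8 'y' -> {1}, take 1 (2->1 ok)
  t9 'x' -> {0,2}, take 0 (1->0 ok)
  t10 'y' -> {1}, take 1 (0->1 ok)
  t11 'x' -> {0,2}, take 0 (1->0 ok)
  t12 'y' -> {1}, take 1 (0->1 ok)
  t13 'x' -> {0,2}, take 2 (1->2 ok)
  t14 'y' -> {1}, take 1 (2->1 ok)
  t15 'x' -> {0,2}, take 2 (1->2 ok)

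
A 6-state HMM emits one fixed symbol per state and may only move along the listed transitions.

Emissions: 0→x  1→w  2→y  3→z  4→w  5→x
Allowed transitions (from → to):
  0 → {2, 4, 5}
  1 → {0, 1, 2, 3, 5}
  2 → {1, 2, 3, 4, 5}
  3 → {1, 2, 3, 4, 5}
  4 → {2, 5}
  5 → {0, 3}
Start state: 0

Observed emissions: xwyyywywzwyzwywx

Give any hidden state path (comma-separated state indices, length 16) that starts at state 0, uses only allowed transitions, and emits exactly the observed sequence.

0,4,2,2,2,4,2,1,3,4,2,3,4,2,4,5

  [0] x  {0,5}  => 0  start
  [1] w  {1,4}  => 4  0->4 ok
  [2] y  {2}  => 2  4->2 ok
  [3] y  {2}  => 2  2->2 ok
  [4] y  {2}  => 2  2->2 ok
  [5] w  {1,4}  => 4  2->4 ok
  [6] y  {2}  => 2  4->2 ok
  [7] w  {1,4}  => 1  2->1 ok
  [8] z  {3}  => 3  1->3 ok
  [9] w  {1,4}  => 4  3->4 ok
  [10] y  {2}  => 2  4->2 ok
  [11] z  {3}  => 3  2->3 ok
  [12] w  {1,4}  => 4  3->4 ok
  [13] y  {2}  => 2  4->2 ok
  [14] w  {1,4}  => 4  2->4 ok
  [15] x  {0,5}  => 5  4->5 ok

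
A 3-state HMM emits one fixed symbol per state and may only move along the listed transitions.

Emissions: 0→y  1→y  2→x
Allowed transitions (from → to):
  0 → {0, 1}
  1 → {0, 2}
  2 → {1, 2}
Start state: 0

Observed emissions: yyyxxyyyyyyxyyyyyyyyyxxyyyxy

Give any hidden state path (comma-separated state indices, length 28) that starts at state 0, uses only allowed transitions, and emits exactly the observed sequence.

0,0,1,2,2,1,0,0,0,0,1,2,1,0,1,0,1,0,0,0,1,2,2,1,0,1,2,1

  t0 'y' -> {0,1}, take 0 (start)
  t1 'y' -> {0,1}, take 0 (0->0 ok)
  t2 'y' -> {0,1}, take 1 (0->1 ok)
  t3 'x' -> {2}, take 2 (1->2 ok)
  t4 'x' -> {2}, take 2 (2->2 ok)
  t5 'y' -> {0,1}, take 1 (2->1 ok)
  t6 'y' -> {0,1}, take 0 (1->0 ok)
  t7 'y' -> {0,1}, take 0 (0->0 ok)
  t8 'y' -> {0,1}, take 0 (0->0 ok)
  t9 'y' -> {0,1}, take 0 (0->0 ok)
  t10 'y' -> {0,1}, take 1 (0->1 ok)
  t11 'x' -> {2}, take 2 (1->2 ok)
  t12 'y' -> {0,1}, take 1 (2->1 ok)
  t13 'y' -> {0,1}, take 0 (1->0 ok)
  t14 'y' -> {0,1}, take 1 (0->1 ok)
  t15 'y' -> {0,1}, take 0 (1->0 ok)
  t16 'y' -> {0,1}, take 1 (0->1 ok)
  t17 'y' -> {0,1}, take 0 (1->0 ok)
  t18 'y' -> {0,1}, take 0 (0->0 ok)
  t19 'y' -> {0,1}, take 0 (0->0 ok)
  t20 'y' -> {0,1}, take 1 (0->1 ok)
  t21 'x' -> {2}, take 2 (1->2 ok)
  t22 'x' -> {2}, take 2 (2->2 ok)
  t23 'y' -> {0,1}, take 1 (2->1 ok)
  t24 'y' -> {0,1}, take 0 (1->0 ok)
  t25 'y' -> {0,1}, take 1 (0->1 ok)
  t26 'x' -> {2}, take 2 (1->2 ok)
  t27 'y' -> {0,1}, take 1 (2->1 ok)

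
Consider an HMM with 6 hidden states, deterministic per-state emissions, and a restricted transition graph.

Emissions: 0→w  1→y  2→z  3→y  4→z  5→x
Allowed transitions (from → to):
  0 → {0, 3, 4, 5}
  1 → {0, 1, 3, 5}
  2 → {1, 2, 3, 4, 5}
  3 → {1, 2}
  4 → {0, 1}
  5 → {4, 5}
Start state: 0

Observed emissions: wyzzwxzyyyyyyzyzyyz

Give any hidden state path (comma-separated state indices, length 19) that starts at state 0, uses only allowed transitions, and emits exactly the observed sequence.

0,3,2,4,0,5,4,1,1,1,3,1,3,2,3,2,1,3,2

  0: obs=w cand={0} pick 0 [start]
  1: obs=y cand={1,3} pick 3 [0->3 ok]
  2: obs=z cand={2,4} pick 2 [3->2 ok]
  3: obs=z cand={2,4} pick 4 [2->4 ok]
  4: obs=w cand={0} pick 0 [4->0 ok]
  5: obs=x cand={5} pick 5 [0->5 ok]
  6: obs=z cand={2,4} pick 4 [5->4 ok]
  7: obs=y cand={1,3} pick 1 [4->1 ok]
  8: obs=y cand={1,3} pick 1 [1->1 ok]
  9: obs=y cand={1,3} pick 1 [1->1 ok]
  10: obs=y cand={1,3} pick 3 [1->3 ok]
  11: obs=y cand={1,3} pick 1 [3->1 ok]
  12: obs=y cand={1,3} pick 3 [1->3 ok]
  13: obs=z cand={2,4} pick 2 [3->2 ok]
  14: obs=y cand={1,3} pick 3 [2->3 ok]
  15: obs=z cand={2,4} pick 2 [3->2 ok]
  16: obs=y cand={1,3} pick 1 [2->1 ok]
  17: obs=y cand={1,3} pick 3 [1->3 ok]
  18: obs=z cand={2,4} pick 2 [3->2 ok]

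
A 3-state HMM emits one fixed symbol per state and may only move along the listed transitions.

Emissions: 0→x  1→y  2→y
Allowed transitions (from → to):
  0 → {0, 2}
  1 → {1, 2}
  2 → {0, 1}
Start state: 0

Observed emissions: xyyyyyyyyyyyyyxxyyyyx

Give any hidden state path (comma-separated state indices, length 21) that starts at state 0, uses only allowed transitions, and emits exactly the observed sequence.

0,2,1,2,1,2,1,2,1,1,1,2,1,2,0,0,2,1,1,2,0

  pos 0: x in {0}, choose 0; start
  pos 1: y in {1,2}, choose 2; 0->2 ok
  pos 2: y in {1,2}, choose 1; 2->1 ok
  pos 3: y in {1,2}, choose 2; 1->2 ok
  pos 4: y in {1,2}, choose 1; 2->1 ok
  pos 5: y in {1,2}, choose 2; 1->2 ok
  pos 6: y in {1,2}, choose 1; 2->1 ok
  pos 7: y in {1,2}, choose 2; 1->2 ok
  pos 8: y in {1,2}, choose 1; 2->1 ok
  pos 9: y in {1,2}, choose 1; 1->1 ok
  pos 10: y in {1,2}, choose 1; 1->1 ok
  pos 11: y in {1,2}, choose 2; 1->2 ok
  pos 12: y in {1,2}, choose 1; 2->1 ok
  pos 13: y in {1,2}, choose 2; 1->2 ok
  pos 14: x in {0}, choose 0; 2->0 ok
  pos 15: x in {0}, choose 0; 0->0 ok
  pos 16: y in {1,2}, choose 2; 0->2 ok
  pos 17: y in {1,2}, choose 1; 2->1 ok
  pos 18: y in {1,2}, choose 1; 1->1 ok
  pos 19: y in {1,2}, choose 2; 1->2 ok
  pos 20: x in {0}, choose 0; 2->0 ok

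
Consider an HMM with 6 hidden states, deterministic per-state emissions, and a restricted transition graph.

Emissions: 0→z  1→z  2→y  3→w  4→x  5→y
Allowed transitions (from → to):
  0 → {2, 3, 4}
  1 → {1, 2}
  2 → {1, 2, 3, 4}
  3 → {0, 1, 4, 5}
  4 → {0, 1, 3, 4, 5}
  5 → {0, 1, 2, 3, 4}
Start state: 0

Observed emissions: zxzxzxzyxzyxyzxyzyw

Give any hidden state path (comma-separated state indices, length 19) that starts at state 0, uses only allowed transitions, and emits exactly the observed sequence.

  t0 'z' -> {0,1}, take 0 (start)
  t1 'x' -> {4}, take 4 (0->4 ok)
  t2 'z' -> {0,1}, take 0 (4->0 ok)
  t3 'x' -> {4}, take 4 (0->4 ok)
  t4 'z' -> {0,1}, take 0 (4->0 ok)
  t5 'x' -> {4}, take 4 (0->4 ok)
  t6 'z' -> {0,1}, take 1 (4->1 ok)
  t7 'y' -> {2,5}, take 2 (1->2 ok)
  t8 'x' -> {4}, take 4 (2->4 ok)
  t9 'z' -> {0,1}, take 1 (4->1 ok)
  t10 'y' -> {2,5}, take 2 (1->2 ok)
  t11 'x' -> {4}, take 4 (2->4 ok)
  t12 'y' -> {2,5}, take 5 (4->5 ok)
  t13 'z' -> {0,1}, take 0 (5->0 ok)
  t14 'x' -> {4}, take 4 (0->4 ok)
  t15 'y' -> {2,5}, take 5 (4->5 ok)
  t16 'z' -> {0,1}, take 1 (5->1 ok)
  t17 'y' -> {2,5}, take 2 (1->2 ok)
  t18 'w' -> {3}, take 3 (2->3 ok)

0,4,0,4,0,4,1,2,4,1,2,4,5,0,4,5,1,2,3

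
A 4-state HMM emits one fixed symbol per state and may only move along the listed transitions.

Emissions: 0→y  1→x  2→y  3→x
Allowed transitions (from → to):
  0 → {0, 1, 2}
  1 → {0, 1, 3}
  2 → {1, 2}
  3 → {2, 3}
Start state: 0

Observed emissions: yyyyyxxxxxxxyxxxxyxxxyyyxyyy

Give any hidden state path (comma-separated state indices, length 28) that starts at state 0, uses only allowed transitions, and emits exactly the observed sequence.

0,0,2,2,2,1,3,3,3,3,3,3,2,1,1,1,3,2,1,1,1,0,2,2,1,0,2,2

  t0 'y' -> {0,2}, take 0 (start)
  t1 'y' -> {0,2}, take 0 (0->0 ok)
  t2 'y' -> {0,2}, take 2 (0->2 ok)
  t3 'y' -> {0,2}, take 2 (2->2 ok)
  t4 'y' -> {0,2}, take 2 (2->2 ok)
  t5 'x' -> {1,3}, take 1 (2->1 ok)
  t6 'x' -> {1,3}, take 3 (1->3 ok)
  t7 'x' -> {1,3}, take 3 (3->3 ok)
  t8 'x' -> {1,3}, take 3 (3->3 ok)
  t9 'x' -> {1,3}, take 3 (3->3 ok)
  t10 'x' -> {1,3}, take 3 (3->3 ok)
  t11 'x' -> {1,3}, take 3 (3->3 ok)
  t12 'y' -> {0,2}, take 2 (3->2 ok)
  t13 'x' -> {1,3}, take 1 (2->1 ok)
  t14 'x' -> {1,3}, take 1 (1->1 ok)
  t15 'x' -> {1,3}, take 1 (1->1 ok)
  t16 'x' -> {1,3}, take 3 (1->3 ok)
  t17 'y' -> {0,2}, take 2 (3->2 ok)
  t18 'x' -> {1,3}, take 1 (2->1 ok)
  t19 'x' -> {1,3}, take 1 (1->1 ok)
  t20 'x' -> {1,3}, take 1 (1->1 ok)
  t21 'y' -> {0,2}, take 0 (1->0 ok)
  t22 'y' -> {0,2}, take 2 (0->2 ok)
  t23 'y' -> {0,2}, take 2 (2->2 ok)
  t24 'x' -> {1,3}, take 1 (2->1 ok)
  t25 'y' -> {0,2}, take 0 (1->0 ok)
  t26 'y' -> {0,2}, take 2 (0->2 ok)
  t27 'y' -> {0,2}, take 2 (2->2 ok)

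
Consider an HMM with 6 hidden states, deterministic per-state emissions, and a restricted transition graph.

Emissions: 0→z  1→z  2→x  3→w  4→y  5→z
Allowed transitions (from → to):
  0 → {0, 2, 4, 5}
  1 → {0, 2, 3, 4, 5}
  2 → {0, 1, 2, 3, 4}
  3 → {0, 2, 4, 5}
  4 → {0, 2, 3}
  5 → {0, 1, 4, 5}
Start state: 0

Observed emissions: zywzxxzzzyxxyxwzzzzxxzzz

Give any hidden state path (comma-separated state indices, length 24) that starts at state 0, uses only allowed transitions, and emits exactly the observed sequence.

  t0 'z' -> {0,1,5}, take 0 (start)
  t1 'y' -> {4}, take 4 (0->4 ok)
  t2 'w' -> {3}, take 3 (4->3 ok)
  t3 'z' -> {0,1,5}, take 0 (3->0 ok)
  t4 'x' -> {2}, take 2 (0->2 ok)
  t5 'x' -> {2}, take 2 (2->2 ok)
  t6 'z' -> {0,1,5}, take 0 (2->0 ok)
  t7 'z' -> {0,1,5}, take 5 (0->5 ok)
  t8 'z' -> {0,1,5}, take 0 (5->0 ok)
  t9 'y' -> {4}, take 4 (0->4 ok)
  t10 'x' -> {2}, take 2 (4->2 ok)
  t11 'x' -> {2}, take 2 (2->2 ok)
  t12 'y' -> {4}, take 4 (2->4 ok)
  t13 'x' -> {2}, take 2 (4->2 ok)
  t14 'w' -> {3}, take 3 (2->3 ok)
  t15 'z' -> {0,1,5}, take 0 (3->0 ok)
  t16 'z' -> {0,1,5}, take 5 (0->5 ok)
  t17 'z' -> {0,1,5}, take 1 (5->1 ok)
  t18 'z' -> {0,1,5}, take 0 (1->0 ok)
  t19 'x' -> {2}, take 2 (0->2 ok)
  t20 'x' -> {2}, take 2 (2->2 ok)
  t21 'z' -> {0,1,5}, take 0 (2->0 ok)
  t22 'z' -> {0,1,5}, take 0 (0->0 ok)
  t23 'z' -> {0,1,5}, take 5 (0->5 ok)

0,4,3,0,2,2,0,5,0,4,2,2,4,2,3,0,5,1,0,2,2,0,0,5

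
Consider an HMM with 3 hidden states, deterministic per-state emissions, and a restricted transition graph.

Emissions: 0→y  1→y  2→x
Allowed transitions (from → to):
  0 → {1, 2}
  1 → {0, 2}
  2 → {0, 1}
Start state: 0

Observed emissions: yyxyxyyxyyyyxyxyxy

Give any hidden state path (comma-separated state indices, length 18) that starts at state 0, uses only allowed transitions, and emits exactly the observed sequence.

0,1,2,0,2,1,0,2,0,1,0,1,2,0,2,0,2,1

  [0] y  {0,1}  => 0  start
  [1] y  {0,1}  => 1  0->1 ok
  [2] x  {2}  => 2  1->2 ok
  [3] y  {0,1}  => 0  2->0 ok
  [4] x  {2}  => 2  0->2 ok
  [5] y  {0,1}  => 1  2->1 ok
  [6] y  {0,1}  => 0  1->0 ok
  [7] x  {2}  => 2  0->2 ok
  [8] y  {0,1}  => 0  2->0 ok
  [9] y  {0,1}  => 1  0->1 ok
  [10] y  {0,1}  => 0  1->0 ok
  [11] y  {0,1}  => 1  0->1 ok
  [12] x  {2}  => 2  1->2 ok
  [13] y  {0,1}  => 0  2->0 ok
  [14] x  {2}  => 2  0->2 ok
  [15] y  {0,1}  => 0  2->0 ok
  [16] x  {2}  => 2  0->2 ok
  [17] y  {0,1}  => 1  2->1 ok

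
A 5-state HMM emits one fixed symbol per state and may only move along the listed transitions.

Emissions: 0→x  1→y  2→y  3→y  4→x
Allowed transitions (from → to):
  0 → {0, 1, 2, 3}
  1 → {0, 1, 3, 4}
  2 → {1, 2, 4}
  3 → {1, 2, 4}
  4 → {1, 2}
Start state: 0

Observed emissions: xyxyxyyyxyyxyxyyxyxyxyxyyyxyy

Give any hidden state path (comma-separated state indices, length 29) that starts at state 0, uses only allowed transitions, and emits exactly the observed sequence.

  [0] x  {0,4}  => 0  start
  [1] y  {1,2,3}  => 1  0->1 ok
  [2] x  {0,4}  => 4  1->4 ok
  [3] y  {1,2,3}  => 2  4->2 ok
  [4] x  {0,4}  => 4  2->4 ok
  [5] y  {1,2,3}  => 2  4->2 ok
  [6] y  {1,2,3}  => 1  2->1 ok
  [7] y  {1,2,3}  => 3  1->3 ok
  [8] x  {0,4}  => 4  3->4 ok
  [9] y  {1,2,3}  => 2  4->2 ok
  [10] y  {1,2,3}  => 2  2->2 ok
  [11] x  {0,4}  => 4  2->4 ok
  [12] y  {1,2,3}  => 1  4->1 ok
  [13] x  {0,4}  => 0  1->0 ok
  [14] y  {1,2,3}  => 1  0->1 ok
  [15] y  {1,2,3}  => 1  1->1 ok
  [16] x  {0,4}  => 4  1->4 ok
  [17] y  {1,2,3}  => 1  4->1 ok
  [18] x  {0,4}  => 0  1->0 ok
  [19] y  {1,2,3}  => 2  0->2 ok
  [20] x  {0,4}  => 4  2->4 ok
  [21] y  {1,2,3}  => 1  4->1 ok
  [22] x  {0,4}  => 4  1->4 ok
  [23] y  {1,2,3}  => 1  4->1 ok
  [24] y  {1,2,3}  => 3  1->3 ok
  [25] y  {1,2,3}  => 1  3->1 ok
  [26] x  {0,4}  => 4  1->4 ok
  [27] y  {1,2,3}  => 2  4->2 ok
  [28] y  {1,2,3}  => 2  2->2 ok

0,1,4,2,4,2,1,3,4,2,2,4,1,0,1,1,4,1,0,2,4,1,4,1,3,1,4,2,2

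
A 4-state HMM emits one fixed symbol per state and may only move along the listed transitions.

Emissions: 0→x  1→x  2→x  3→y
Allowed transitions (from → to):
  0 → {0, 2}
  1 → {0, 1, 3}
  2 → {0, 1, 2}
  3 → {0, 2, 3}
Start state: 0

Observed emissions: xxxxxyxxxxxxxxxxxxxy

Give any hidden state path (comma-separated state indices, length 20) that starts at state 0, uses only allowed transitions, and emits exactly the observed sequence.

  0: obs=x cand={0,1,2} pick 0 [start]
  1: obs=x cand={0,1,2} pick 2 [0->2 ok]
  2: obs=x cand={0,1,2} pick 0 [2->0 ok]
  3: obs=x cand={0,1,2} pick 2 [0->2 ok]
  4: obs=x cand={0,1,2} pick 1 [2->1 ok]
  5: obs=y cand={3} pick 3 [1->3 ok]
  6: obs=x cand={0,1,2} pick 2 [3->2 ok]
  7: obs=x cand={0,1,2} pick 2 [2->2 ok]
  8: obs=x cand={0,1,2} pick 1 [2->1 ok]
  9: obs=x cand={0,1,2} pick 0 [1->0 ok]
  10: obs=x cand={0,1,2} pick 2 [0->2 ok]
  11: obs=x cand={0,1,2} pick 0 [2->0 ok]
  12: obs=x cand={0,1,2} pick 0 [0->0 ok]
  13: obs=x cand={0,1,2} pick 0 [0->0 ok]
  14: obs=x cand={0,1,2} pick 2 [0->2 ok]
  15: obs=x cand={0,1,2} pick 2 [2->2 ok]
  16: obs=x cand={0,1,2} pick 2 [2->2 ok]
  17: obs=x cand={0,1,2} pick 2 [2->2 ok]
  18: obs=x cand={0,1,2} pick 1 [2->1 ok]
  19: obs=y cand={3} pick 3 [1->3 ok]

0,2,0,2,1,3,2,2,1,0,2,0,0,0,2,2,2,2,1,3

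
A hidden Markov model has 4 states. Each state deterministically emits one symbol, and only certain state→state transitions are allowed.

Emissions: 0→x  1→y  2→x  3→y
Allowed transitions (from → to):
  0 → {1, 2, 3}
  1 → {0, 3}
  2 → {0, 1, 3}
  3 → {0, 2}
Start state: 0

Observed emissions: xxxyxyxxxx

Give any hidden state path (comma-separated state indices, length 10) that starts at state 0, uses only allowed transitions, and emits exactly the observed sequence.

  t0 'x' -> {0,2}, take 0 (start)
  t1 'x' -> {0,2}, take 2 (0->2 ok)
  t2 'x' -> {0,2}, take 0 (2->0 ok)
  t3 'y' -> {1,3}, take 1 (0->1 ok)
  t4 'x' -> {0,2}, take 0 (1->0 ok)
  t5 'y' -> {1,3}, take 3 (0->3 ok)
  t6 'x' -> {0,2}, take 0 (3->0 ok)
  t7 'x' -> {0,2}, take 2 (0->2 ok)
  t8 'x' -> {0,2}, take 0 (2->0 ok)
  t9 'x' -> {0,2}, take 2 (0->2 ok)

0,2,0,1,0,3,0,2,0,2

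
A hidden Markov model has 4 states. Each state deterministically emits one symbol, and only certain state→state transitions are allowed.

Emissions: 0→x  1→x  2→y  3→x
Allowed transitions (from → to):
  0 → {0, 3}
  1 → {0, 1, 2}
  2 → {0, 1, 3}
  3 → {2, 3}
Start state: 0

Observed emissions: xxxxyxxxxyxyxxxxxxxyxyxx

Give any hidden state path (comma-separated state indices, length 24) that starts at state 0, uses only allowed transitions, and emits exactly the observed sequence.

0,0,3,3,2,1,0,3,3,2,3,2,1,1,1,0,0,3,3,2,1,2,0,0

  pos 0: x in {0,1,3}, choose 0; start
  pos 1: x in {0,1,3}, choose 0; 0->0 ok
  pos 2: x in {0,1,3}, choose 3; 0->3 ok
  pos 3: x in {0,1,3}, choose 3; 3->3 ok
  pos 4: y in {2}, choose 2; 3->2 ok
  pos 5: x in {0,1,3}, choose 1; 2->1 ok
  pos 6: x in {0,1,3}, choose 0; 1->0 ok
  pos 7: x in {0,1,3}, choose 3; 0->3 ok
  pos 8: x in {0,1,3}, choose 3; 3->3 ok
  pos 9: y in {2}, choose 2; 3->2 ok
  pos 10: x in {0,1,3}, choose 3; 2->3 ok
  pos 11: y in {2}, choose 2; 3->2 ok
  pos 12: x in {0,1,3}, choose 1; 2->1 ok
  pos 13: x in {0,1,3}, choose 1; 1->1 ok
  pos 14: x in {0,1,3}, choose 1; 1->1 ok
  pos 15: x in {0,1,3}, choose 0; 1->0 ok
  pos 16: x in {0,1,3}, choose 0; 0->0 ok
  pos 17: x in {0,1,3}, choose 3; 0->3 ok
  pos 18: x in {0,1,3}, choose 3; 3->3 ok
  pos 19: y in {2}, choose 2; 3->2 ok
  pos 20: x in {0,1,3}, choose 1; 2->1 ok
  pos 21: y in {2}, choose 2; 1->2 ok
  pos 22: x in {0,1,3}, choose 0; 2->0 ok
  pos 23: x in {0,1,3}, choose 0; 0->0 ok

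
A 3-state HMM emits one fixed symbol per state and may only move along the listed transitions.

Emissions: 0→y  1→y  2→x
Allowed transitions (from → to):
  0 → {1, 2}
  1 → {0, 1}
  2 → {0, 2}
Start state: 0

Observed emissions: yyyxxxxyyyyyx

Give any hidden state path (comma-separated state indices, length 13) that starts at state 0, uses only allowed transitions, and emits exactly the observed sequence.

0,1,0,2,2,2,2,0,1,1,1,0,2

  pos 0: y in {0,1}, choose 0; start
  pos 1: y in {0,1}, choose 1; 0->1 ok
  pos 2: y in {0,1}, choose 0; 1->0 ok
  pos 3: x in {2}, choose 2; 0->2 ok
  pos 4: x in {2}, choose 2; 2->2 ok
  pos 5: x in {2}, choose 2; 2->2 ok
  pos 6: x in {2}, choose 2; 2->2 ok
  pos 7: y in {0,1}, choose 0; 2->0 ok
  pos 8: y in {0,1}, choose 1; 0->1 ok
  pos 9: y in {0,1}, choose 1; 1->1 ok
  pos 10: y in {0,1}, choose 1; 1->1 ok
  pos 11: y in {0,1}, choose 0; 1->0 ok
  pos 12: x in {2}, choose 2; 0->2 ok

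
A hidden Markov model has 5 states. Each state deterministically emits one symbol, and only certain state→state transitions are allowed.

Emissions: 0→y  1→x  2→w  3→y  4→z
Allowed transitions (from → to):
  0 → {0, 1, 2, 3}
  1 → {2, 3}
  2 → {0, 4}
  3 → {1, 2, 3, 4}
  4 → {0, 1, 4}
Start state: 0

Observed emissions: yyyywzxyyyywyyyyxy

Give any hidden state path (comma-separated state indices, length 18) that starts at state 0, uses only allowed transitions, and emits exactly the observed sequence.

0,0,0,3,2,4,1,3,3,3,3,2,0,0,0,3,1,3

  pos 0: y in {0,3}, choose 0; start
  pos 1: y in {0,3}, choose 0; 0->0 ok
  pos 2: y in {0,3}, choose 0; 0->0 ok
  pos 3: y in {0,3}, choose 3; 0->3 ok
  pos 4: w in {2}, choose 2; 3->2 ok
  pos 5: z in {4}, choose 4; 2->4 ok
  pos 6: x in {1}, choose 1; 4->1 ok
  pos 7: y in {0,3}, choose 3; 1->3 ok
  pos 8: y in {0,3}, choose 3; 3->3 ok
  pos 9: y in {0,3}, choose 3; 3->3 ok
  pos 10: y in {0,3}, choose 3; 3->3 ok
  pos 11: w in {2}, choose 2; 3->2 ok
  pos 12: y in {0,3}, choose 0; 2->0 ok
  pos 13: y in {0,3}, choose 0; 0->0 ok
  pos 14: y in {0,3}, choose 0; 0->0 ok
  pos 15: y in {0,3}, choose 3; 0->3 ok
  pos 16: x in {1}, choose 1; 3->1 ok
  pos 17: y in {0,3}, choose 3; 1->3 ok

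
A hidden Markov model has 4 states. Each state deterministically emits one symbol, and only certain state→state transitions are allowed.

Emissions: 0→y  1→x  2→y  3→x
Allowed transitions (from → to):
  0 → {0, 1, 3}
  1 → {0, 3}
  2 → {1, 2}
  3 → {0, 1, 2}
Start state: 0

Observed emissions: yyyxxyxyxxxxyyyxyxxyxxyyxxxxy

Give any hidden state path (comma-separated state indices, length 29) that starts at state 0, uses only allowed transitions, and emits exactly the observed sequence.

0,0,0,3,1,0,1,0,1,3,1,3,0,0,0,1,0,3,1,0,3,1,0,0,1,3,1,3,0

  [0] y  {0,2}  => 0  start
  [1] y  {0,2}  => 0  0->0 ok
  [2] y  {0,2}  => 0  0->0 ok
  [3] x  {1,3}  => 3  0->3 ok
  [4] x  {1,3}  => 1  3->1 ok
  [5] y  {0,2}  => 0  1->0 ok
  [6] x  {1,3}  => 1  0->1 ok
  [7] y  {0,2}  => 0  1->0 ok
  [8] x  {1,3}  => 1  0->1 ok
  [9] x  {1,3}  => 3  1->3 ok
  [10] x  {1,3}  => 1  3->1 ok
  [11] x  {1,3}  => 3  1->3 ok
  [12] y  {0,2}  => 0  3->0 ok
  [13] y  {0,2}  => 0  0->0 ok
  [14] y  {0,2}  => 0  0->0 ok
  [15] x  {1,3}  => 1  0->1 ok
  [16] y  {0,2}  => 0  1->0 ok
  [17] x  {1,3}  => 3  0->3 ok
  [18] x  {1,3}  => 1  3->1 ok
  [19] y  {0,2}  => 0  1->0 ok
  [20] x  {1,3}  => 3  0->3 ok
  [21] x  {1,3}  => 1  3->1 ok
  [22] y  {0,2}  => 0  1->0 ok
  [23] y  {0,2}  => 0  0->0 ok
  [24] x  {1,3}  => 1  0->1 ok
  [25] x  {1,3}  => 3  1->3 ok
  [26] x  {1,3}  => 1  3->1 ok
  [27] x  {1,3}  => 3  1->3 ok
  [28] y  {0,2}  => 0  3->0 ok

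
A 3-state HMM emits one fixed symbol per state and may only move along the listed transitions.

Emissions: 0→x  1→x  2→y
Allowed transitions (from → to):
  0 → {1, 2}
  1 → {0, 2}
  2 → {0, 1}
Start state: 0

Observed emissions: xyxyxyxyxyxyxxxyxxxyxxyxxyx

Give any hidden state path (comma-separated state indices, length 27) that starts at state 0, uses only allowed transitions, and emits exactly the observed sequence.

  0: obs=x cand={0,1} pick 0 [start]
  1: obs=y cand={2} pick 2 [0->2 ok]
  2: obs=x cand={0,1} pick 1 [2->1 ok]
  3: obs=y cand={2} pick 2 [1->2 ok]
  4: obs=x cand={0,1} pick 0 [2->0 ok]
  5: obs=y cand={2} pick 2 [0->2 ok]
  6: obs=x cand={0,1} pick 0 [2->0 ok]
  7: obs=y cand={2} pick 2 [0->2 ok]
  8: obs=x cand={0,1} pick 0 [2->0 ok]
  9: obs=y cand={2} pick 2 [0->2 ok]
  10: obs=x cand={0,1} pick 1 [2->1 ok]
  11: obs=y cand={2} pick 2 [1->2 ok]
  12: obs=x cand={0,1} pick 0 [2->0 ok]
  13: obs=x cand={0,1} pick 1 [0->1 ok]
  14: obs=x cand={0,1} pick 0 [1->0 ok]
  15: obs=y cand={2} pick 2 [0->2 ok]
  16: obs=x cand={0,1} pick 1 [2->1 ok]
  17: obs=x cand={0,1} pick 0 [1->0 ok]
  18: obs=x cand={0,1} pick 1 [0->1 ok]
  19: obs=y cand={2} pick 2 [1->2 ok]
  20: obs=x cand={0,1} pick 1 [2->1 ok]
  21: obs=x cand={0,1} pick 0 [1->0 ok]
  22: obs=y cand={2} pick 2 [0->2 ok]
  23: obs=x cand={0,1} pick 0 [2->0 ok]
  24: obs=x cand={0,1} pick 1 [0->1 ok]
  25: obs=y cand={2} pick 2 [1->2 ok]
  26: obs=x cand={0,1} pick 1 [2->1 ok]

0,2,1,2,0,2,0,2,0,2,1,2,0,1,0,2,1,0,1,2,1,0,2,0,1,2,1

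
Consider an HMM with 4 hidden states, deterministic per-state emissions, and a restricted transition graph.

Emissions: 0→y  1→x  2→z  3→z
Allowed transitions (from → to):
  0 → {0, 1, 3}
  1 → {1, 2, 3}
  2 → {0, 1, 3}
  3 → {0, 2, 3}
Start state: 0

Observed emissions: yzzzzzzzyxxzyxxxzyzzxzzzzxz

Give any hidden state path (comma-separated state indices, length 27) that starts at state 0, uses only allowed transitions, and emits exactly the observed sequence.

0,3,3,2,3,3,2,3,0,1,1,2,0,1,1,1,2,0,3,2,1,3,2,3,2,1,2

  pos 0: y in {0}, choose 0; start
  pos 1: z in {2,3}, choose 3; 0->3 ok
  pos 2: z in {2,3}, choose 3; 3->3 ok
  pos 3: z in {2,3}, choose 2; 3->2 ok
  pos 4: z in {2,3}, choose 3; 2->3 ok
  pos 5: z in {2,3}, choose 3; 3->3 ok
  pos 6: z in {2,3}, choose 2; 3->2 ok
  pos 7: z in {2,3}, choose 3; 2->3 ok
  pos 8: y in {0}, choose 0; 3->0 ok
  pos 9: x in {1}, choose 1; 0->1 ok
  pos 10: x in {1}, choose 1; 1->1 ok
  pos 11: z in {2,3}, choose 2; 1->2 ok
  pos 12: y in {0}, choose 0; 2->0 ok
  pos 13: x in {1}, choose 1; 0->1 ok
  pos 14: x in {1}, choose 1; 1->1 ok
  pos 15: x in {1}, choose 1; 1->1 ok
  pos 16: z in {2,3}, choose 2; 1->2 ok
  pos 17: y in {0}, choose 0; 2->0 ok
  pos 18: z in {2,3}, choose 3; 0->3 ok
  pos 19: z in {2,3}, choose 2; 3->2 ok
  pos 20: x in {1}, choose 1; 2->1 ok
  pos 21: z in {2,3}, choose 3; 1->3 ok
  pos 22: z in {2,3}, choose 2; 3->2 ok
  pos 23: z in {2,3}, choose 3; 2->3 ok
  pos 24: z in {2,3}, choose 2; 3->2 ok
  pos 25: x in {1}, choose 1; 2->1 ok
  pos 26: z in {2,3}, choose 2; 1->2 ok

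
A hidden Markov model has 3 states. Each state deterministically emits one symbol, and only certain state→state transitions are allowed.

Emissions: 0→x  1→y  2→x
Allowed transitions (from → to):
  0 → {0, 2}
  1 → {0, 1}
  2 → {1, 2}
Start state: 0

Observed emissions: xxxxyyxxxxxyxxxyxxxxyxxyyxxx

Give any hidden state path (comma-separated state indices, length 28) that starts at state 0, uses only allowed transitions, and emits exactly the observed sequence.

0,2,2,2,1,1,0,2,2,2,2,1,0,0,2,1,0,0,0,2,1,0,2,1,1,0,2,2

  pos 0: x in {0,2}, choose 0; start
  pos 1: x in {0,2}, choose 2; 0->2 ok
  pos 2: x in {0,2}, choose 2; 2->2 ok
  pos 3: x in {0,2}, choose 2; 2->2 ok
  pos 4: y in {1}, choose 1; 2->1 ok
  pos 5: y in {1}, choose 1; 1->1 ok
  pos 6: x in {0,2}, choose 0; 1->0 ok
  pos 7: x in {0,2}, choose 2; 0->2 ok
  pos 8: x in {0,2}, choose 2; 2->2 ok
  pos 9: x in {0,2}, choose 2; 2->2 ok
  pos 10: x in {0,2}, choose 2; 2->2 ok
  pos 11: y in {1}, choose 1; 2->1 ok
  pos 12: x in {0,2}, choose 0; 1->0 ok
  pos 13: x in {0,2}, choose 0; 0->0 ok
  pos 14: x in {0,2}, choose 2; 0->2 ok
  pos 15: y in {1}, choose 1; 2->1 ok
  pos 16: x in {0,2}, choose 0; 1->0 ok
  pos 17: x in {0,2}, choose 0; 0->0 ok
  pos 18: x in {0,2}, choose 0; 0->0 ok
  pos 19: x in {0,2}, choose 2; 0->2 ok
  pos 20: y in {1}, choose 1; 2->1 ok
  pos 21: x in {0,2}, choose 0; 1->0 ok
  pos 22: x in {0,2}, choose 2; 0->2 ok
  pos 23: y in {1}, choose 1; 2->1 ok
  pos 24: y in {1}, choose 1; 1->1 ok
  pos 25: x in {0,2}, choose 0; 1->0 ok
  pos 26: x in {0,2}, choose 2; 0->2 ok
  pos 27: x in {0,2}, choose 2; 2->2 ok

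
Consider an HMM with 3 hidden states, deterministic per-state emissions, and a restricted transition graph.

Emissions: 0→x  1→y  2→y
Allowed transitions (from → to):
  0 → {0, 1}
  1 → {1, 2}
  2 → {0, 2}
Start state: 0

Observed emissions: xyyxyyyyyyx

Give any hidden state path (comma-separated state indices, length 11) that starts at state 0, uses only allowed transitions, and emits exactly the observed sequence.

0,1,2,0,1,1,2,2,2,2,0

  0: obs=x cand={0} pick 0 [start]
  1: obs=y cand={1,2} pick 1 [0->1 ok]
  2: obs=y cand={1,2} pick 2 [1->2 ok]
  3: obs=x cand={0} pick 0 [2->0 ok]
  4: obs=y cand={1,2} pick 1 [0->1 ok]
  5: obs=y cand={1,2} pick 1 [1->1 ok]
  6: obs=y cand={1,2} pick 2 [1->2 ok]
  7: obs=y cand={1,2} pick 2 [2->2 ok]
  8: obs=y cand={1,2} pick 2 [2->2 ok]
  9: obs=y cand={1,2} pick 2 [2->2 ok]
  10: obs=x cand={0} pick 0 [2->0 ok]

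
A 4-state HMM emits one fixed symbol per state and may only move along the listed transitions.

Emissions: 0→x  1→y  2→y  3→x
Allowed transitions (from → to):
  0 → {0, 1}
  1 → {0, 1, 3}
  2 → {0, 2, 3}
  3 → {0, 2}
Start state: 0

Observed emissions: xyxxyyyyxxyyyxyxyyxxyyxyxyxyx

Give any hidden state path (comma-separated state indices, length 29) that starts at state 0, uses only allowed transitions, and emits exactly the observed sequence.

  pos 0: x in {0,3}, choose 0; start
  pos 1: y in {1,2}, choose 1; 0->1 ok
  pos 2: x in {0,3}, choose 0; 1->0 ok
  pos 3: x in {0,3}, choose 0; 0->0 ok
  pos 4: y in {1,2}, choose 1; 0->1 ok
  pos 5: y in {1,2}, choose 1; 1->1 ok
  pos 6: y in {1,2}, choose 1; 1->1 ok
  pos 7: y in {1,2}, choose 1; 1->1 ok
  pos 8: x in {0,3}, choose 0; 1->0 ok
  pos 9: x in {0,3}, choose 0; 0->0 ok
  pos 10: y in {1,2}, choose 1; 0->1 ok
  pos 11: y in {1,2}, choose 1; 1->1 ok
  pos 12: y in {1,2}, choose 1; 1->1 ok
  pos 13: x in {0,3}, choose 0; 1->0 ok
  pos 14: y in {1,2}, choose 1; 0->1 ok
  pos 15: x in {0,3}, choose 0; 1->0 ok
  pos 16: y in {1,2}, choose 1; 0->1 ok
  pos 17: y in {1,2}, choose 1; 1->1 ok
  pos 18: x in {0,3}, choose 3; 1->3 ok
  pos 19: x in {0,3}, choose 0; 3->0 ok
  pos 20: y in {1,2}, choose 1; 0->1 ok
  pos 21: y in {1,2}, choose 1; 1->1 ok
  pos 22: x in {0,3}, choose 0; 1->0 ok
  pos 23: y in {1,2}, choose 1; 0->1 ok
  pos 24: x in {0,3}, choose 3; 1->3 ok
  pos 25: y in {1,2}, choose 2; 3->2 ok
  pos 26: x in {0,3}, choose 3; 2->3 ok
  pos 27: y in {1,2}, choose 2; 3->2 ok
  pos 28: x in {0,3}, choose 0; 2->0 ok

0,1,0,0,1,1,1,1,0,0,1,1,1,0,1,0,1,1,3,0,1,1,0,1,3,2,3,2,0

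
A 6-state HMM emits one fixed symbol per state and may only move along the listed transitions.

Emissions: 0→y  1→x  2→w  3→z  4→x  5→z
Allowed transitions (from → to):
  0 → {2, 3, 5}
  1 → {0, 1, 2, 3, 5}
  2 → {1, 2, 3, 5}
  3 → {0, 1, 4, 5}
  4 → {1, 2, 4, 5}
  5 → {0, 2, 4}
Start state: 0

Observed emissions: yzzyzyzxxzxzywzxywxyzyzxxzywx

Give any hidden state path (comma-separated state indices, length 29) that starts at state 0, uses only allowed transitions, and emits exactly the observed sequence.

0,3,5,0,5,0,3,4,1,3,4,5,0,2,3,1,0,2,1,0,5,0,5,4,1,3,0,2,1

  t0 'y' -> {0}, take 0 (start)
  t1 'z' -> {3,5}, take 3 (0->3 ok)
  t2 'z' -> {3,5}, take 5 (3->5 ok)
  t3 'y' -> {0}, take 0 (5->0 ok)
  t4 'z' -> {3,5}, take 5 (0->5 ok)
  t5 'y' -> {0}, take 0 (5->0 ok)
  t6 'z' -> {3,5}, take 3 (0->3 ok)
  t7 'x' -> {1,4}, take 4 (3->4 ok)
  t8 'x' -> {1,4}, take 1 (4->1 ok)
  t9 'z' -> {3,5}, take 3 (1->3 ok)
  t10 'x' -> {1,4}, take 4 (3->4 ok)
  t11 'z' -> {3,5}, take 5 (4->5 ok)
  t12 'y' -> {0}, take 0 (5->0 ok)
  t13 'w' -> {2}, take 2 (0->2 ok)
  t14 'z' -> {3,5}, take 3 (2->3 ok)
  t15 'x' -> {1,4}, take 1 (3->1 ok)
  t16 'y' -> {0}, take 0 (1->0 ok)
  t17 'w' -> {2}, take 2 (0->2 ok)
  t18 'x' -> {1,4}, take 1 (2->1 ok)
  t19 'y' -> {0}, take 0 (1->0 ok)
  t20 'z' -> {3,5}, take 5 (0->5 ok)
  t21 'y' -> {0}, take 0 (5->0 ok)
  t22 'z' -> {3,5}, take 5 (0->5 ok)
  t23 'x' -> {1,4}, take 4 (5->4 ok)
  t24 'x' -> {1,4}, take 1 (4->1 ok)
  t25 'z' -> {3,5}, take 3 (1->3 ok)
  t26 'y' -> {0}, take 0 (3->0 ok)
  t27 'w' -> {2}, take 2 (0->2 ok)
  t28 'x' -> {1,4}, take 1 (2->1 ok)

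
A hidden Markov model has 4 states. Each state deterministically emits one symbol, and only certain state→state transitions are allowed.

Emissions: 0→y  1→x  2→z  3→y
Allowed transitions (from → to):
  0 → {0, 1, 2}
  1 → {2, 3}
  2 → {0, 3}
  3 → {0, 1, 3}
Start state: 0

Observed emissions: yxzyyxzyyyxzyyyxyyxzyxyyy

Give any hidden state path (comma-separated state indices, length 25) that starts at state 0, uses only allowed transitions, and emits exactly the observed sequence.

  [0] y  {0,3}  => 0  start
  [1] x  {1}  => 1  0->1 ok
  [2] z  {2}  => 2  1->2 ok
  [3] y  {0,3}  => 0  2->0 ok
  [4] y  {0,3}  => 0  0->0 ok
  [5] x  {1}  => 1  0->1 ok
  [6] z  {2}  => 2  1->2 ok
  [7] y  {0,3}  => 3  2->3 ok
  [8] y  {0,3}  => 3  3->3 ok
  [9] y  {0,3}  => 0  3->0 ok
  [10] x  {1}  => 1  0->1 ok
  [11] z  {2}  => 2  1->2 ok
  [12] y  {0,3}  => 0  2->0 ok
  [13] y  {0,3}  => 0  0->0 ok
  [14] y  {0,3}  => 0  0->0 ok
  [15] x  {1}  => 1  0->1 ok
  [16] y  {0,3}  => 3  1->3 ok
  [17] y  {0,3}  => 3  3->3 ok
  [18] x  {1}  => 1  3->1 ok
  [19] z  {2}  => 2  1->2 ok
  [20] y  {0,3}  => 3  2->3 ok
  [21] x  {1}  => 1  3->1 ok
  [22] y  {0,3}  => 3  1->3 ok
  [23] y  {0,3}  => 0  3->0 ok
  [24] y  {0,3}  => 0  0->0 ok

0,1,2,0,0,1,2,3,3,0,1,2,0,0,0,1,3,3,1,2,3,1,3,0,0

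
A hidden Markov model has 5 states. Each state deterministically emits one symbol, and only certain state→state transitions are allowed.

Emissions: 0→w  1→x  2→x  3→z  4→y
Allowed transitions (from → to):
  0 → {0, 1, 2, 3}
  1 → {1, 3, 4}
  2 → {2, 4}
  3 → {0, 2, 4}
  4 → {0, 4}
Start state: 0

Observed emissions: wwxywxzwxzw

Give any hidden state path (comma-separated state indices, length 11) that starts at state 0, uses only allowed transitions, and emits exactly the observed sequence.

0,0,2,4,0,1,3,0,1,3,0

  0: obs=w cand={0} pick 0 [start]
  1: obs=w cand={0} pick 0 [0->0 ok]
  2: obs=x cand={1,2} pick 2 [0->2 ok]
  3: obs=y cand={4} pick 4 [2->4 ok]
  4: obs=w cand={0} pick 0 [4->0 ok]
  5: obs=x cand={1,2} pick 1 [0->1 ok]
  6: obs=z cand={3} pick 3 [1->3 ok]
  7: obs=w cand={0} pick 0 [3->0 ok]
  8: obs=x cand={1,2} pick 1 [0->1 ok]
  9: obs=z cand={3} pick 3 [1->3 ok]
  10: obs=w cand={0} pick 0 [3->0 ok]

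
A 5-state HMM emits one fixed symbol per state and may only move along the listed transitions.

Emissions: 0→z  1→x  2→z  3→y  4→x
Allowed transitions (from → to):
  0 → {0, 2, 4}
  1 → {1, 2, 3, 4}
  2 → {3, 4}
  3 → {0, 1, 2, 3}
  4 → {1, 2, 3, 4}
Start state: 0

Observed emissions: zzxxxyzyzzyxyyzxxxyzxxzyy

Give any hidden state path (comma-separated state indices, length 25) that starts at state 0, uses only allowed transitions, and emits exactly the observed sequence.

0,0,4,1,4,3,2,3,0,2,3,1,3,3,0,4,4,1,3,0,4,4,2,3,3

  [0] z  {0,2}  => 0  start
  [1] z  {0,2}  => 0  0->0 ok
  [2] x  {1,4}  => 4  0->4 ok
  [3] x  {1,4}  => 1  4->1 ok
  [4] x  {1,4}  => 4  1->4 ok
  [5] y  {3}  => 3  4->3 ok
  [6] z  {0,2}  => 2  3->2 ok
  [7] y  {3}  => 3  2->3 ok
  [8] z  {0,2}  => 0  3->0 ok
  [9] z  {0,2}  => 2  0->2 ok
  [10] y  {3}  => 3  2->3 ok
  [11] x  {1,4}  => 1  3->1 ok
  [12] y  {3}  => 3  1->3 ok
  [13] y  {3}  => 3  3->3 ok
  [14] z  {0,2}  => 0  3->0 ok
  [15] x  {1,4}  => 4  0->4 ok
  [16] x  {1,4}  => 4  4->4 ok
  [17] x  {1,4}  => 1  4->1 ok
  [18] y  {3}  => 3  1->3 ok
  [19] z  {0,2}  => 0  3->0 ok
  [20] x  {1,4}  => 4  0->4 ok
  [21] x  {1,4}  => 4  4->4 ok
  [22] z  {0,2}  => 2  4->2 ok
  [23] y  {3}  => 3  2->3 ok
  [24] y  {3}  => 3  3->3 ok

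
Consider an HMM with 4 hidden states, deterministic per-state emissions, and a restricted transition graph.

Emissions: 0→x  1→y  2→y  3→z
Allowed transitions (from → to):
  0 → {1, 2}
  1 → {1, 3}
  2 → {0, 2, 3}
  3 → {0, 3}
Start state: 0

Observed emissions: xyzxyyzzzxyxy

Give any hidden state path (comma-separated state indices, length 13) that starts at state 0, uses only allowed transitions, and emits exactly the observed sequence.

0,1,3,0,1,1,3,3,3,0,2,0,2

  pos 0: x in {0}, choose 0; start
  pos 1: y in {1,2}, choose 1; 0->1 ok
  pos 2: z in {3}, choose 3; 1->3 ok
  pos 3: x in {0}, choose 0; 3->0 ok
  pos 4: y in {1,2}, choose 1; 0->1 ok
  pos 5: y in {1,2}, choose 1; 1->1 ok
  pos 6: z in {3}, choose 3; 1->3 ok
  pos 7: z in {3}, choose 3; 3->3 ok
  pos 8: z in {3}, choose 3; 3->3 ok
  pos 9: x in {0}, choose 0; 3->0 ok
  pos 10: y in {1,2}, choose 2; 0->2 ok
  pos 11: x in {0}, choose 0; 2->0 ok
  pos 12: y in {1,2}, choose 2; 0->2 ok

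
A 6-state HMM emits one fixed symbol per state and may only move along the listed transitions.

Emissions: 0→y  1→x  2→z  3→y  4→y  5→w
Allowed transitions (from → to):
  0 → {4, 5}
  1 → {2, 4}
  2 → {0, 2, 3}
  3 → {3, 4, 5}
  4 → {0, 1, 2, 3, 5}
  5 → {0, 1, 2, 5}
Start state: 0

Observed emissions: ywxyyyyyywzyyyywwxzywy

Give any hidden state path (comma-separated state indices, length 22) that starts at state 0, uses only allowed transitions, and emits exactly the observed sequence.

0,5,1,4,3,4,0,4,3,5,2,0,4,3,3,5,5,1,2,3,5,0

  t0 'y' -> {0,3,4}, take 0 (start)
  t1 'w' -> {5}, take 5 (0->5 ok)
  t2 'x' -> {1}, take 1 (5->1 ok)
  t3 'y' -> {0,3,4}, take 4 (1->4 ok)
  t4 'y' -> {0,3,4}, take 3 (4->3 ok)
  t5 'y' -> {0,3,4}, take 4 (3->4 ok)
  t6 'y' -> {0,3,4}, take 0 (4->0 ok)
  t7 'y' -> {0,3,4}, take 4 (0->4 ok)
  t8 'y' -> {0,3,4}, take 3 (4->3 ok)
  t9 'w' -> {5}, take 5 (3->5 ok)
  t10 'z' -> {2}, take 2 (5->2 ok)
  t11 'y' -> {0,3,4}, take 0 (2->0 ok)
  t12 'y' -> {0,3,4}, take 4 (0->4 ok)
  t13 'y' -> {0,3,4}, take 3 (4->3 ok)
  t14 'y' -> {0,3,4}, take 3 (3->3 ok)
  t15 'w' -> {5}, take 5 (3->5 ok)
  t16 'w' -> {5}, take 5 (5->5 ok)
  t17 'x' -> {1}, take 1 (5->1 ok)
  t18 'z' -> {2}, take 2 (1->2 ok)
  t19 'y' -> {0,3,4}, take 3 (2->3 ok)
  t20 'w' -> {5}, take 5 (3->5 ok)
  t21 'y' -> {0,3,4}, take 0 (5->0 ok)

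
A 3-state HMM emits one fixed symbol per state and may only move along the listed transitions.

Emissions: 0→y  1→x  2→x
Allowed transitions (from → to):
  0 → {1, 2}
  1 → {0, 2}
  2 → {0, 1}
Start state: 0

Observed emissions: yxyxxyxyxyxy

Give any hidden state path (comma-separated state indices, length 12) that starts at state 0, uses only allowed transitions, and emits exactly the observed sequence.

0,2,0,2,1,0,1,0,2,0,1,0

  0: obs=y cand={0} pick 0 [start]
  1: obs=x cand={1,2} pick 2 [0->2 ok]
  2: obs=y cand={0} pick 0 [2->0 ok]
  3: obs=x cand={1,2} pick 2 [0->2 ok]
  4: obs=x cand={1,2} pick 1 [2->1 ok]
  5: obs=y cand={0} pick 0 [1->0 ok]
  6: obs=x cand={1,2} pick 1 [0->1 ok]
  7: obs=y cand={0} pick 0 [1->0 ok]
  8: obs=x cand={1,2} pick 2 [0->2 ok]
  9: obs=y cand={0} pick 0 [2->0 ok]
  10: obs=x cand={1,2} pick 1 [0->1 ok]
  11: obs=y cand={0} pick 0 [1->0 ok]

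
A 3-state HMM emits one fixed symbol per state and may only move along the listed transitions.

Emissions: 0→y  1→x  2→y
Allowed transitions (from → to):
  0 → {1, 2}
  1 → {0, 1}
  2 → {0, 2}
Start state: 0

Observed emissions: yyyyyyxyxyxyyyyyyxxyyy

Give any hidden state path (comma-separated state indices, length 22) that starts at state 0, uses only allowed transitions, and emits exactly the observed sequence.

  pos 0: y in {0,2}, choose 0; start
  pos 1: y in {0,2}, choose 2; 0->2 ok
  pos 2: y in {0,2}, choose 2; 2->2 ok
  pos 3: y in {0,2}, choose 0; 2->0 ok
  pos 4: y in {0,2}, choose 2; 0->2 ok
  pos 5: y in {0,2}, choose 0; 2->0 ok
  pos 6: x in {1}, choose 1; 0->1 ok
  pos 7: y in {0,2}, choose 0; 1->0 ok
  pos 8: x in {1}, choose 1; 0->1 ok
  pos 9: y in {0,2}, choose 0; 1->0 ok
  pos 10: x in {1}, choose 1; 0->1 ok
  pos 11: y in {0,2}, choose 0; 1->0 ok
  pos 12: y in {0,2}, choose 2; 0->2 ok
  pos 13: y in {0,2}, choose 2; 2->2 ok
  pos 14: y in {0,2}, choose 0; 2->0 ok
  pos 15: y in {0,2}, choose 2; 0->2 ok
  pos 16: y in {0,2}, choose 0; 2->0 ok
  pos 17: x in {1}, choose 1; 0->1 ok
  pos 18: x in {1}, choose 1; 1->1 ok
  pos 19: y in {0,2}, choose 0; 1->0 ok
  pos 20: y in {0,2}, choose 2; 0->2 ok
  pos 21: y in {0,2}, choose 2; 2->2 ok

0,2,2,0,2,0,1,0,1,0,1,0,2,2,0,2,0,1,1,0,2,2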